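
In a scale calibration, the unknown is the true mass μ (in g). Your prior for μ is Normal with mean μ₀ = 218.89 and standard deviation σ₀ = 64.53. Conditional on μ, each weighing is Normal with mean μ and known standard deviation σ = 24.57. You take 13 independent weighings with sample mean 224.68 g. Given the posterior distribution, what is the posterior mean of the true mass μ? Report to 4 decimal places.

224.6161

For Normal data with known variance σ², a Normal(μ₀, σ₀²) prior on μ is conjugate. Posterior precision = 1/σ₀² + n/σ²; posterior mean is the precision-weighted average of μ₀ and x̄.
n·x̄ = 13·224.68 = 2920.84.
σ₀² = 64.53² = 4164.1209, σ² = 24.57² = 603.6849; σ² + n·σ₀² = 603.6849 + 13·4164.1209 = 54737.2566.
Posterior mean = (μ₀/σ₀² + n·x̄/σ²)/(1/σ₀² + n/σ²) = (σ²·μ₀ + σ₀²·n·x̄)/(σ² + n·σ₀²) = (603.6849·218.89 + 4164.1209·2920.84)/54737.2566 = 12294871.477317/54737.2566 = 224.6161.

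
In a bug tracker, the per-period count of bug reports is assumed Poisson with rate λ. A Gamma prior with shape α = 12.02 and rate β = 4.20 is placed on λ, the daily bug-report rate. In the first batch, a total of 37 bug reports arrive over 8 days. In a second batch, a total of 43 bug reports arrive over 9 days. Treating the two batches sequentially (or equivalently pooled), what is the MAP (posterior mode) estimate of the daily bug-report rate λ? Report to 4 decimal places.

4.2934

With a Gamma(shape α, rate β) prior, the Poisson likelihood is conjugate: the posterior is Gamma(α + ΣXᵢ, β + n).
After batch 1: Gamma(α+S, β+n) = Gamma(12.02+37, 4.20+8) = Gamma(49.02, 12.20).
After batch 2: Gamma(α+S, β+n) = Gamma(49.02+43, 12.20+9) = Gamma(92.02, 21.20).
Mode of Gamma(α,β) for α≥1 is (α−1)/β = 91.02/21.20 = 4.2934.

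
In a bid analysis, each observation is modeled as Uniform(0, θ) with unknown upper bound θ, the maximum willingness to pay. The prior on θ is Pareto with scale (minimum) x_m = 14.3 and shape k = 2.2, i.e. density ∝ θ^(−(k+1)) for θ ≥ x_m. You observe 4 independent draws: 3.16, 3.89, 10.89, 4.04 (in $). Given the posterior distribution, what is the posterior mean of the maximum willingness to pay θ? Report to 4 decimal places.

17.0500

A Pareto(scale x_m, shape k) prior on the upper bound θ of Uniform(0, θ) is conjugate: posterior is Pareto(max(x_m, max xᵢ), k + n).
Sample maximum = 10.89; prior scale x_m = 14.3 → posterior scale = max = 14.30.
Posterior shape = 2.2 + 4 = 6.2.
E[θ|data] = k·x_m/(k−1) = 6.2·14.30/5.2 = 17.0500.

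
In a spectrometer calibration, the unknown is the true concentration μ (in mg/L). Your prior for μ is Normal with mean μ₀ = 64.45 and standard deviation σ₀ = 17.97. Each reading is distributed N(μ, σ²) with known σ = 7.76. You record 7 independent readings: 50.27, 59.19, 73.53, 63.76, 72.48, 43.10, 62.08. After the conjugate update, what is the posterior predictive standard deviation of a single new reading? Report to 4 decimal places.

8.2823

For Normal data with known variance σ², a Normal(μ₀, σ₀²) prior on μ is conjugate. Posterior precision = 1/σ₀² + n/σ²; posterior mean is the precision-weighted average of μ₀ and x̄.
σ₀² = 17.97² = 322.9209, σ² = 7.76² = 60.2176; σ² + n·σ₀² = 60.2176 + 7·322.9209 = 2320.6639.
Posterior precision = 1/σ₀² + n/σ² = 1/322.9209 + 7/60.2176 = (σ² + n·σ₀²)/(σ₀²σ²) = 2320.6639/(322.9209·60.2176); posterior variance σₙ² = σ₀²σ²/(σ² + n·σ₀²) = 322.9209·60.2176/2320.6639 = 8.379292.
Predictive variance for one new observation = σₙ² + σ² = 322.9209·60.2176/2320.6639 + 60.2176 = σ²·(σ₀² + 2320.6639)/2320.6639 = 60.2176·2643.5848/2320.6639 = 68.596892; SD = √(60.2176·2643.5848/2320.6639) = 8.2823.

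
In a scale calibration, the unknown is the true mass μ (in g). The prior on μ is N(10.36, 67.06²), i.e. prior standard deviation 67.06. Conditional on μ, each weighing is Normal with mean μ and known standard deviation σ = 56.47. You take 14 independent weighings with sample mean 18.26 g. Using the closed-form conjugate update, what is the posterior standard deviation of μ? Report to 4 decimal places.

For Normal data with known variance σ², a Normal(μ₀, σ₀²) prior on μ is conjugate. Posterior precision = 1/σ₀² + n/σ²; posterior mean is the precision-weighted average of μ₀ and x̄.
σ₀² = 67.06² = 4497.0436, σ² = 56.47² = 3188.8609; σ² + n·σ₀² = 3188.8609 + 14·4497.0436 = 66147.4713.
Posterior precision = 1/σ₀² + n/σ² = 1/4497.0436 + 14/3188.8609 = (σ² + n·σ₀²)/(σ₀²σ²) = 66147.4713/(4497.0436·3188.8609); posterior variance σₙ² = σ₀²σ²/(σ² + n·σ₀²) = 4497.0436·3188.8609/66147.4713 = 216.795083.
Posterior SD = √σₙ² = √(4497.0436·3188.8609/66147.4713) = 14.7240.

14.7240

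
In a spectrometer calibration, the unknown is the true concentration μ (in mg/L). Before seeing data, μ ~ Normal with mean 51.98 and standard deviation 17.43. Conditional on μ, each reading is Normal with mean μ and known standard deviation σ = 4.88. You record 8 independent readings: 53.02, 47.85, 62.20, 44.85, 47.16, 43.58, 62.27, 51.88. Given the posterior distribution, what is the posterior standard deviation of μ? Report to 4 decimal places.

For Normal data with known variance σ², a Normal(μ₀, σ₀²) prior on μ is conjugate. Posterior precision = 1/σ₀² + n/σ²; posterior mean is the precision-weighted average of μ₀ and x̄.
σ₀² = 17.43² = 303.8049, σ² = 4.88² = 23.8144; σ² + n·σ₀² = 23.8144 + 8·303.8049 = 2454.2536.
Posterior precision = 1/σ₀² + n/σ² = 1/303.8049 + 8/23.8144 = (σ² + n·σ₀²)/(σ₀²σ²) = 2454.2536/(303.8049·23.8144); posterior variance σₙ² = σ₀²σ²/(σ² + n·σ₀²) = 303.8049·23.8144/2454.2536 = 2.947915.
Posterior SD = √σₙ² = √(303.8049·23.8144/2454.2536) = 1.7169.

1.7169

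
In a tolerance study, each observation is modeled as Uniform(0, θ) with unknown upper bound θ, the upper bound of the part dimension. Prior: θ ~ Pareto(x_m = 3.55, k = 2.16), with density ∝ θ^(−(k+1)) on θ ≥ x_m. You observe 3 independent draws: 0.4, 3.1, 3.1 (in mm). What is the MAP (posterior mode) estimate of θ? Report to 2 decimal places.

A Pareto(scale x_m, shape k) prior on the upper bound θ of Uniform(0, θ) is conjugate: posterior is Pareto(max(x_m, max xᵢ), k + n).
Sample maximum = 3.1; prior scale x_m = 3.55 → posterior scale = max = 3.55.
Posterior shape = 2.16 + 3 = 5.16.
The Pareto density is decreasing on [x_m, ∞), so the mode is x_m = 3.55.

3.55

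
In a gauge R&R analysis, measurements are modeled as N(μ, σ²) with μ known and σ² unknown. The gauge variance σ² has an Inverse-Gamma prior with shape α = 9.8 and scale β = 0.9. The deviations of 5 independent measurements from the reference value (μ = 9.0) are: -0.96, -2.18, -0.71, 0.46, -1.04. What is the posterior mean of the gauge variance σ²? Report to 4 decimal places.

With known mean μ and an Inverse-Gamma(α, β) prior on σ², the Normal likelihood is conjugate: posterior is Inv-Gamma(α + n/2, β + Σ(xᵢ−μ)²/2).
Σ(xᵢ−μ)² = (-0.96)² + (-2.18)² + (-0.71)² + (0.46)² + (-1.04)² = 7.4713.
Posterior: Inv-Gamma(9.8 + 5/2, 0.9 + 7.4713/2) = Inv-Gamma(12.30, 4.63565).
E[σ²|data] = β/(α−1) = 4.63565/11.30 = 0.4102.

0.4102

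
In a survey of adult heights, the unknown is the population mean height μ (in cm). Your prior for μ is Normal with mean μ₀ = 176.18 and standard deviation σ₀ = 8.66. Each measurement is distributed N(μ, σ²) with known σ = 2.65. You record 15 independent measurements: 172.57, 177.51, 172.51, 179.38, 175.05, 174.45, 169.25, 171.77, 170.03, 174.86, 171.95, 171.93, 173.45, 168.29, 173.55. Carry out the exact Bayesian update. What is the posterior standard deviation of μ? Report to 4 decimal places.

For Normal data with known variance σ², a Normal(μ₀, σ₀²) prior on μ is conjugate. Posterior precision = 1/σ₀² + n/σ²; posterior mean is the precision-weighted average of μ₀ and x̄.
σ₀² = 8.66² = 74.9956, σ² = 2.65² = 7.0225; σ² + n·σ₀² = 7.0225 + 15·74.9956 = 1131.9565.
Posterior precision = 1/σ₀² + n/σ² = 1/74.9956 + 15/7.0225 = (σ² + n·σ₀²)/(σ₀²σ²) = 1131.9565/(74.9956·7.0225); posterior variance σₙ² = σ₀²σ²/(σ² + n·σ₀²) = 74.9956·7.0225/1131.9565 = 0.465262.
Posterior SD = √σₙ² = √(74.9956·7.0225/1131.9565) = 0.6821.

0.6821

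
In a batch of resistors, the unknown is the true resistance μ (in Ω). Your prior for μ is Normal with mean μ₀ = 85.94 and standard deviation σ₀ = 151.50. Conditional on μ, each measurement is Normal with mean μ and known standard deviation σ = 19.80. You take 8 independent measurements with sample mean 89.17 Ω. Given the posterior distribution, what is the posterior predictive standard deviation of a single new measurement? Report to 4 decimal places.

20.9986

For Normal data with known variance σ², a Normal(μ₀, σ₀²) prior on μ is conjugate. Posterior precision = 1/σ₀² + n/σ²; posterior mean is the precision-weighted average of μ₀ and x̄.
σ₀² = 151.50² = 22952.25, σ² = 19.80² = 392.04; σ² + n·σ₀² = 392.04 + 8·22952.25 = 184010.04.
Posterior precision = 1/σ₀² + n/σ² = 1/22952.25 + 8/392.04 = (σ² + n·σ₀²)/(σ₀²σ²) = 184010.04/(22952.25·392.04); posterior variance σₙ² = σ₀²σ²/(σ² + n·σ₀²) = 22952.25·392.04/184010.04 = 48.900593.
Predictive variance for one new observation = σₙ² + σ² = 22952.25·392.04/184010.04 + 392.04 = σ²·(σ₀² + 184010.04)/184010.04 = 392.04·206962.29/184010.04 = 440.940593; SD = √(392.04·206962.29/184010.04) = 20.9986.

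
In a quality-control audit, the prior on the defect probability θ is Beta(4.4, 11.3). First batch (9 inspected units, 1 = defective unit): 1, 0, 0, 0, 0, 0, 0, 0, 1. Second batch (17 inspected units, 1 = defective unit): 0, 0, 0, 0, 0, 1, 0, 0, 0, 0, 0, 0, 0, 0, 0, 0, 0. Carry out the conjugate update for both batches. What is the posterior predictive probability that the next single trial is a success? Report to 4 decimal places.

0.1775

The Beta prior is conjugate to a Binomial/Bernoulli likelihood; the update adds successes to α and failures to β.
After batch 1: Beta(4.4+2, 11.3+7) = Beta(6.4, 18.3).
After batch 2: Beta(6.4+1, 18.3+16) = Beta(7.4, 34.3).
For a single future Bernoulli trial, P(success | data) = α/(α+β) = 0.1775.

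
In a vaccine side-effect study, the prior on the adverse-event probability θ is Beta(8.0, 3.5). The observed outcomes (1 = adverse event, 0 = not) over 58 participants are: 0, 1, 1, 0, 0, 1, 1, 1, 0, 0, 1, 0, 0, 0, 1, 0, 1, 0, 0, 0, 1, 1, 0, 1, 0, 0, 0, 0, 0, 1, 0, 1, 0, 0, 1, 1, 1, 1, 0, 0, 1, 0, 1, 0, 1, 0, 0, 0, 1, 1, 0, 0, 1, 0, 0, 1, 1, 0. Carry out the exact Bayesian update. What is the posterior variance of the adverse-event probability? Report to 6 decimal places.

The Beta prior is conjugate to a Binomial/Bernoulli likelihood; the update adds successes to α and failures to β.
Posterior: Beta(α+k, β+n−k) = Beta(8.0+25, 3.5+33) = Beta(33.0, 36.5).
Var = αβ/((α+β)²(α+β+1)) = 33.0·36.5/(69.5²·70.5) = 0.003537.

0.003537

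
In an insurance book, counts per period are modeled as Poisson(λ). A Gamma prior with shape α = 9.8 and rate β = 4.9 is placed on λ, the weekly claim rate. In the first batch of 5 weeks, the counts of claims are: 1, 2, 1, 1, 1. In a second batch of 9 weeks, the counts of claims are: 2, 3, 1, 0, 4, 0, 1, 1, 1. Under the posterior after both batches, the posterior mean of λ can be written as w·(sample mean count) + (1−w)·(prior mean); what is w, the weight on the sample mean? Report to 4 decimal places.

With a Gamma(shape α, rate β) prior, the Poisson likelihood is conjugate: the posterior is Gamma(α + ΣXᵢ, β + n).
Total number of weeks: n = 5 + 9 = 14.
Posterior mean = (α₀+S)/(β₀+n) = [n/(β₀+n)]·(S/n) + [β₀/(β₀+n)]·(α₀/β₀), so only n and β₀ enter the weight.
Weight on data w = n/(β₀+n) = 14/(4.9+14) = 14/18.9 = 0.7407.

0.7407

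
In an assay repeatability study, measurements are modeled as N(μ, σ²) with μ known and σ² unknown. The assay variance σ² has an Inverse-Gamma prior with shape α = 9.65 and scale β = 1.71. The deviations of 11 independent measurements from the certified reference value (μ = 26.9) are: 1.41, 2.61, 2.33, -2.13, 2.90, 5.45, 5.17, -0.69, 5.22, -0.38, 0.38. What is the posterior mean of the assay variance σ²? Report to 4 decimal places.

4.0650

With known mean μ and an Inverse-Gamma(α, β) prior on σ², the Normal likelihood is conjugate: posterior is Inv-Gamma(α + n/2, β + Σ(xᵢ−μ)²/2).
Σ(xᵢ−μ)² = (1.41)² + (2.61)² + (2.33)² + (-2.13)² + (2.90)² + (5.45)² + (5.17)² + (-0.69)² + (5.22)² + (-0.38)² + (0.38)² = 111.6207.
Posterior: Inv-Gamma(9.65 + 11/2, 1.71 + 111.6207/2) = Inv-Gamma(15.15, 57.52035).
E[σ²|data] = β/(α−1) = 57.52035/14.15 = 4.0650.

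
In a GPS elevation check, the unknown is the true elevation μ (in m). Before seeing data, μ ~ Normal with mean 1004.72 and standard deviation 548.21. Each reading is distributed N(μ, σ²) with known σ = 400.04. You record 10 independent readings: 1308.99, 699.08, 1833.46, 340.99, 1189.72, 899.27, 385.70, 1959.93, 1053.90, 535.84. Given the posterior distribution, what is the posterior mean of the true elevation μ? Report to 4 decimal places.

1019.8807

For Normal data with known variance σ², a Normal(μ₀, σ₀²) prior on μ is conjugate. Posterior precision = 1/σ₀² + n/σ²; posterior mean is the precision-weighted average of μ₀ and x̄.
Σxᵢ = 1308.99 + 699.08 + 1833.46 + 340.99 + 1189.72 + 899.27 + 385.70 + 1959.93 + 1053.90 + 535.84 = 10206.88, so n·x̄ = 10206.88.
σ₀² = 548.21² = 300534.2041, σ² = 400.04² = 160032.0016; σ² + n·σ₀² = 160032.0016 + 10·300534.2041 = 3165374.0426.
Posterior mean = (μ₀/σ₀² + n·x̄/σ²)/(1/σ₀² + n/σ²) = (σ²·μ₀ + σ₀²·n·x̄)/(σ² + n·σ₀²) = (160032.0016·1004.72 + 300534.2041·10206.88)/3165374.0426 = 3228303909.79176/3165374.0426 = 1019.8807.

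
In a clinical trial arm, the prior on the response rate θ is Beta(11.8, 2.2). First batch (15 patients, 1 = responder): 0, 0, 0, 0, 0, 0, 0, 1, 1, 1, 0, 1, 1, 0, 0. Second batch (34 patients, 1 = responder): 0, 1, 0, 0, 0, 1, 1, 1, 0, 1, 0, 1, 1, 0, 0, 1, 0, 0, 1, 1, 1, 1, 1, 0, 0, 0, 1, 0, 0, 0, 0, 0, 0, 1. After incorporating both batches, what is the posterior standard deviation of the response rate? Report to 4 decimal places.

0.0625

The Beta prior is conjugate to a Binomial/Bernoulli likelihood; the update adds successes to α and failures to β.
After batch 1: Beta(11.8+5, 2.2+10) = Beta(16.8, 12.2).
After batch 2: Beta(16.8+15, 12.2+19) = Beta(31.8, 31.2).
Var = αβ/((α+β)²(α+β+1)) = 31.8·31.2/(63.0²·64.0) = 0.00390590; SD = √0.00390590 = 0.0625.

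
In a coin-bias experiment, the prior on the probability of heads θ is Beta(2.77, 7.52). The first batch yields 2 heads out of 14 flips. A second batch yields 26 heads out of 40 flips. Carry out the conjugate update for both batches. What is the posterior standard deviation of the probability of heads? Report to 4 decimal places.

The Beta prior is conjugate to a Binomial/Bernoulli likelihood; the update adds successes to α and failures to β.
After batch 1: Beta(2.77+2, 7.52+12) = Beta(4.77, 19.52).
After batch 2: Beta(4.77+26, 19.52+14) = Beta(30.77, 33.52).
Var = αβ/((α+β)²(α+β+1)) = 30.77·33.52/(64.29²·65.29) = 0.00382206; SD = √0.00382206 = 0.0618.

0.0618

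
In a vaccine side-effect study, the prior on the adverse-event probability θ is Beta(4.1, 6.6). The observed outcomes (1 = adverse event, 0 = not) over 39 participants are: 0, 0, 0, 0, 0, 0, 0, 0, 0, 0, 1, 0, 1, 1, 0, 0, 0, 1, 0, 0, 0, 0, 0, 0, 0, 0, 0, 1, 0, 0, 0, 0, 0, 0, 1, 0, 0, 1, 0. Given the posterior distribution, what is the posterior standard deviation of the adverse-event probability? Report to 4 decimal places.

0.0585

The Beta prior is conjugate to a Binomial/Bernoulli likelihood; the update adds successes to α and failures to β.
Posterior: Beta(α+k, β+n−k) = Beta(4.1+7, 6.6+32) = Beta(11.1, 38.6).
Var = αβ/((α+β)²(α+β+1)) = 11.1·38.6/(49.7²·50.7) = 0.00342129; SD = √0.00342129 = 0.0585.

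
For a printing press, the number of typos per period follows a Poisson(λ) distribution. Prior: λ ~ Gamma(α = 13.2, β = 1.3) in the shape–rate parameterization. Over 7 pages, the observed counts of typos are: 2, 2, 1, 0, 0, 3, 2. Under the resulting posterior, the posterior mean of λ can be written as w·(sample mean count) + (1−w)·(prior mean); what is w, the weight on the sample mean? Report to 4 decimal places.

0.8434

With a Gamma(shape α, rate β) prior, the Poisson likelihood is conjugate: the posterior is Gamma(α + ΣXᵢ, β + n).
Posterior mean = (α₀+S)/(β₀+n) = [n/(β₀+n)]·(S/n) + [β₀/(β₀+n)]·(α₀/β₀), so only n and β₀ enter the weight.
Weight on data w = n/(β₀+n) = 7/(1.3+7) = 7/8.3 = 0.8434.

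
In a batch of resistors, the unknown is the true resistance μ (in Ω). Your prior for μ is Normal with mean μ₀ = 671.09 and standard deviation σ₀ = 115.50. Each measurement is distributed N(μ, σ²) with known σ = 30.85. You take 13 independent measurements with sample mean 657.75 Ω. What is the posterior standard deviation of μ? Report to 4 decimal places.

8.5329

For Normal data with known variance σ², a Normal(μ₀, σ₀²) prior on μ is conjugate. Posterior precision = 1/σ₀² + n/σ²; posterior mean is the precision-weighted average of μ₀ and x̄.
σ₀² = 115.50² = 13340.25, σ² = 30.85² = 951.7225; σ² + n·σ₀² = 951.7225 + 13·13340.25 = 174374.9725.
Posterior precision = 1/σ₀² + n/σ² = 1/13340.25 + 13/951.7225 = (σ² + n·σ₀²)/(σ₀²σ²) = 174374.9725/(13340.25·951.7225); posterior variance σₙ² = σ₀²σ²/(σ² + n·σ₀²) = 13340.25·951.7225/174374.9725 = 72.809853.
Posterior SD = √σₙ² = √(13340.25·951.7225/174374.9725) = 8.5329.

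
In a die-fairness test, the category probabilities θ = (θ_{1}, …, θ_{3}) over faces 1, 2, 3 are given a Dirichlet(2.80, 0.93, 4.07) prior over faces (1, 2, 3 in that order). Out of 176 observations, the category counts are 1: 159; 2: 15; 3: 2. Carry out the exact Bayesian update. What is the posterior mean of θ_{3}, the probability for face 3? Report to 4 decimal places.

0.0330

The Dirichlet prior is conjugate to the Multinomial likelihood: each posterior αⱼ = prior αⱼ + observed count nⱼ.
Posterior concentration: (161.80, 15.93, 6.07), total = 183.80.
E[θ_{3}|data] = α_{3}/Σα = 6.07/183.80 = 0.0330.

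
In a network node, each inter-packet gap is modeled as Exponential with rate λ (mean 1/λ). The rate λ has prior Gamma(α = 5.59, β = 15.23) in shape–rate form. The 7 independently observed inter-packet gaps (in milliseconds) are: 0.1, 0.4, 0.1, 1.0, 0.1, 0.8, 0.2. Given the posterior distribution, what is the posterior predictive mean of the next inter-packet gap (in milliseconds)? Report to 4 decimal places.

With a Gamma(shape α, rate β) prior on the exponential rate λ, the posterior after n observations with total T = Σxᵢ is Gamma(α+n, β+T).
Sum of observations T = 2.7 milliseconds; n = 7.
Posterior: Gamma(5.59+7, 15.23+2.7) = Gamma(12.59, 17.93).
The predictive distribution for the next observation is Lomax; its mean is β/(α−1) = 17.93/11.59 = 1.5470.

1.5470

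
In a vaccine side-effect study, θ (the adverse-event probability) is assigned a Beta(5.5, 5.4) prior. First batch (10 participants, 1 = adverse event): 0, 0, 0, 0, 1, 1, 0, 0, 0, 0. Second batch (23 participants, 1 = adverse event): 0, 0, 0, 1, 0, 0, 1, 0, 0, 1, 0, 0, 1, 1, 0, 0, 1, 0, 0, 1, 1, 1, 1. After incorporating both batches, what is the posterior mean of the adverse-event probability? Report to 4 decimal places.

0.3986

The Beta prior is conjugate to a Binomial/Bernoulli likelihood; the update adds successes to α and failures to β.
After batch 1: Beta(5.5+2, 5.4+8) = Beta(7.5, 13.4).
After batch 2: Beta(7.5+10, 13.4+13) = Beta(17.5, 26.4).
Posterior mean = α/(α+β) = 17.5/43.9 = 0.3986.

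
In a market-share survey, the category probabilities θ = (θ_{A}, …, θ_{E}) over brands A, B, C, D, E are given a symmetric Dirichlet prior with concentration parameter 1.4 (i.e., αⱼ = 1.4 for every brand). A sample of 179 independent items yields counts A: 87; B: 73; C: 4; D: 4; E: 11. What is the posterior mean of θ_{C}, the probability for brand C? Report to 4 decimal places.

0.0290

The Dirichlet prior is conjugate to the Multinomial likelihood: each posterior αⱼ = prior αⱼ + observed count nⱼ.
Posterior concentration: (88.4, 74.4, 5.4, 5.4, 12.4), total = 186.0.
E[θ_{C}|data] = α_{C}/Σα = 5.4/186.0 = 0.0290.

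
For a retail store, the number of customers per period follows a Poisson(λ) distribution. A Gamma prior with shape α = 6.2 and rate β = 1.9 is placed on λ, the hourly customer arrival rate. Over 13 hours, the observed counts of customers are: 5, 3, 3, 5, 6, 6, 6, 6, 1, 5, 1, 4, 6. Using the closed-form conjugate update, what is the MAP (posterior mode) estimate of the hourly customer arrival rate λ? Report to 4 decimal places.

4.1745

With a Gamma(shape α, rate β) prior, the Poisson likelihood is conjugate: the posterior is Gamma(α + ΣXᵢ, β + n).
Sum of counts S = 57 over n = 13 hours.
Posterior: Gamma(α+S, β+n) = Gamma(6.2+57, 1.9+13) = Gamma(63.2, 14.9).
Mode of Gamma(α,β) for α≥1 is (α−1)/β = 62.2/14.9 = 4.1745.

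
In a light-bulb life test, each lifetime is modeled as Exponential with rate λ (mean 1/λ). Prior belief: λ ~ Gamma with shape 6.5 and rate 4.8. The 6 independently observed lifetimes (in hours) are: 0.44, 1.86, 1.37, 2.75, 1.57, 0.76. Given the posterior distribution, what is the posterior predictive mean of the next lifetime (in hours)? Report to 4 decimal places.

With a Gamma(shape α, rate β) prior on the exponential rate λ, the posterior after n observations with total T = Σxᵢ is Gamma(α+n, β+T).
Sum of observations T = 8.75 hours; n = 6.
Posterior: Gamma(6.5+6, 4.8+8.75) = Gamma(12.5, 13.55).
The predictive distribution for the next observation is Lomax; its mean is β/(α−1) = 13.55/11.5 = 1.1783.

1.1783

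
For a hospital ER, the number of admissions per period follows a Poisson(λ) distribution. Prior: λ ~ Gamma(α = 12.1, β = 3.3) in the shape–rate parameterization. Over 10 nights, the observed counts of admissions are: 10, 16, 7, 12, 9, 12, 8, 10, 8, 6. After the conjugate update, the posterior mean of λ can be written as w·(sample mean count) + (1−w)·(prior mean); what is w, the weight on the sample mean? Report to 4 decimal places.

With a Gamma(shape α, rate β) prior, the Poisson likelihood is conjugate: the posterior is Gamma(α + ΣXᵢ, β + n).
Posterior mean = (α₀+S)/(β₀+n) = [n/(β₀+n)]·(S/n) + [β₀/(β₀+n)]·(α₀/β₀), so only n and β₀ enter the weight.
Weight on data w = n/(β₀+n) = 10/(3.3+10) = 10/13.3 = 0.7519.

0.7519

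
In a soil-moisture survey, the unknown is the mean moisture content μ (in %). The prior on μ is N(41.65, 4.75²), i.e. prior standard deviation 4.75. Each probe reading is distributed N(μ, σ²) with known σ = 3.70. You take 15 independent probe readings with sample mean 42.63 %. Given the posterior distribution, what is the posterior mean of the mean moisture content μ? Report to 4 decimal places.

42.5919

For Normal data with known variance σ², a Normal(μ₀, σ₀²) prior on μ is conjugate. Posterior precision = 1/σ₀² + n/σ²; posterior mean is the precision-weighted average of μ₀ and x̄.
n·x̄ = 15·42.63 = 639.45.
σ₀² = 4.75² = 22.5625, σ² = 3.70² = 13.69; σ² + n·σ₀² = 13.69 + 15·22.5625 = 352.1275.
Posterior mean = (μ₀/σ₀² + n·x̄/σ²)/(1/σ₀² + n/σ²) = (σ²·μ₀ + σ₀²·n·x̄)/(σ² + n·σ₀²) = (13.69·41.65 + 22.5625·639.45)/352.1275 = 14997.779125/352.1275 = 42.5919.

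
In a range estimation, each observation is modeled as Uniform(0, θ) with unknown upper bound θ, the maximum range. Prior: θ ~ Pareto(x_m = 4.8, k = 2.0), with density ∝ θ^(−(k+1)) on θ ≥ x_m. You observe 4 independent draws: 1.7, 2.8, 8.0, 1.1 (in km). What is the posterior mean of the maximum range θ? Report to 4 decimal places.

A Pareto(scale x_m, shape k) prior on the upper bound θ of Uniform(0, θ) is conjugate: posterior is Pareto(max(x_m, max xᵢ), k + n).
Sample maximum = 8.0; prior scale x_m = 4.8 → posterior scale = max = 8.0.
Posterior shape = 2.0 + 4 = 6.0.
E[θ|data] = k·x_m/(k−1) = 6.0·8.0/5.0 = 9.6000.

9.6000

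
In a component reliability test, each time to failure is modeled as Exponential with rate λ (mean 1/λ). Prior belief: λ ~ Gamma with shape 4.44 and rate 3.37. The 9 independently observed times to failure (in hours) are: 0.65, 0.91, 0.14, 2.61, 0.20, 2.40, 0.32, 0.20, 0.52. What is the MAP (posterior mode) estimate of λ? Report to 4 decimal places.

With a Gamma(shape α, rate β) prior on the exponential rate λ, the posterior after n observations with total T = Σxᵢ is Gamma(α+n, β+T).
Sum of observations T = 7.95 hours; n = 9.
Posterior: Gamma(4.44+9, 3.37+7.95) = Gamma(13.44, 11.32).
Mode = (α−1)/β = 1.0989.

1.0989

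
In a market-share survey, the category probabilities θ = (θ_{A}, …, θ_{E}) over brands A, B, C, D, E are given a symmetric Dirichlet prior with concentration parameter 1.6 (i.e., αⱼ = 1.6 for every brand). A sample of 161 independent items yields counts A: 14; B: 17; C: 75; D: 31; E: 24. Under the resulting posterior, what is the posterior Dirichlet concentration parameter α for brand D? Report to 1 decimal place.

32.6

The Dirichlet prior is conjugate to the Multinomial likelihood: each posterior αⱼ = prior αⱼ + observed count nⱼ.
Posterior concentration: (15.6, 18.6, 76.6, 32.6, 25.6), total = 169.0.
α_{D} = 1.6 + 31 = 32.6.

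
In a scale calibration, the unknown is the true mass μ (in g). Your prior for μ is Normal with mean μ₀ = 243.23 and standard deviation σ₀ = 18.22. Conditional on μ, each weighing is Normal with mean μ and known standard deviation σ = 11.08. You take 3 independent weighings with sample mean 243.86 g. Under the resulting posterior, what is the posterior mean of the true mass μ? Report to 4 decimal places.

243.7909

For Normal data with known variance σ², a Normal(μ₀, σ₀²) prior on μ is conjugate. Posterior precision = 1/σ₀² + n/σ²; posterior mean is the precision-weighted average of μ₀ and x̄.
n·x̄ = 3·243.86 = 731.58.
σ₀² = 18.22² = 331.9684, σ² = 11.08² = 122.7664; σ² + n·σ₀² = 122.7664 + 3·331.9684 = 1118.6716.
Posterior mean = (μ₀/σ₀² + n·x̄/σ²)/(1/σ₀² + n/σ²) = (σ²·μ₀ + σ₀²·n·x̄)/(σ² + n·σ₀²) = (122.7664·243.23 + 331.9684·731.58)/1118.6716 = 272721.913544/1118.6716 = 243.7909.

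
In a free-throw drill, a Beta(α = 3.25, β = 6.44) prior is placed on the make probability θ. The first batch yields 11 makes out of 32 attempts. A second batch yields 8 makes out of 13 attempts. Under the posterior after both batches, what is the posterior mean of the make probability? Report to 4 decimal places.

0.4068

The Beta prior is conjugate to a Binomial/Bernoulli likelihood; the update adds successes to α and failures to β.
After batch 1: Beta(3.25+11, 6.44+21) = Beta(14.25, 27.44).
After batch 2: Beta(14.25+8, 27.44+5) = Beta(22.25, 32.44).
Posterior mean = α/(α+β) = 22.25/54.69 = 0.4068.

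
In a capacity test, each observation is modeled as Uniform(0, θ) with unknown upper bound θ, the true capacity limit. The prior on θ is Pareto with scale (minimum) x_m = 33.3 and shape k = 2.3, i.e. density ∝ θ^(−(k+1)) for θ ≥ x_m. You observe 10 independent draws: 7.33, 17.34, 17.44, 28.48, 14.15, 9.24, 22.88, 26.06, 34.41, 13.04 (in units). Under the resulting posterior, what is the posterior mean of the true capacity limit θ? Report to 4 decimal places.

A Pareto(scale x_m, shape k) prior on the upper bound θ of Uniform(0, θ) is conjugate: posterior is Pareto(max(x_m, max xᵢ), k + n).
Sample maximum = 34.41; prior scale x_m = 33.3 → posterior scale = max = 34.41.
Posterior shape = 2.3 + 10 = 12.3.
E[θ|data] = k·x_m/(k−1) = 12.3·34.41/11.3 = 37.4551.

37.4551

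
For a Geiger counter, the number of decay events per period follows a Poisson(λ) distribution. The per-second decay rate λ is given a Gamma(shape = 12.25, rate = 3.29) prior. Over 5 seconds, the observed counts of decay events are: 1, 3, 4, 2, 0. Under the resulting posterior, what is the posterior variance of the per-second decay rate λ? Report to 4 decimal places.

With a Gamma(shape α, rate β) prior, the Poisson likelihood is conjugate: the posterior is Gamma(α + ΣXᵢ, β + n).
Sum of counts S = 10 over n = 5 seconds.
Posterior: Gamma(α+S, β+n) = Gamma(12.25+10, 3.29+5) = Gamma(22.25, 8.29).
Var = α/β² = 22.25/8.29² = 0.3238.

0.3238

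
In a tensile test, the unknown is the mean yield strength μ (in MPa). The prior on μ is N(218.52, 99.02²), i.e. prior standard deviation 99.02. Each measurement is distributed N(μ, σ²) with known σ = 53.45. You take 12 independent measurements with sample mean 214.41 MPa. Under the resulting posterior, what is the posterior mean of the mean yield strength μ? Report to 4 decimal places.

214.5074

For Normal data with known variance σ², a Normal(μ₀, σ₀²) prior on μ is conjugate. Posterior precision = 1/σ₀² + n/σ²; posterior mean is the precision-weighted average of μ₀ and x̄.
n·x̄ = 12·214.41 = 2572.92.
σ₀² = 99.02² = 9804.9604, σ² = 53.45² = 2856.9025; σ² + n·σ₀² = 2856.9025 + 12·9804.9604 = 120516.4273.
Posterior mean = (μ₀/σ₀² + n·x̄/σ²)/(1/σ₀² + n/σ²) = (σ²·μ₀ + σ₀²·n·x̄)/(σ² + n·σ₀²) = (2856.9025·218.52 + 9804.9604·2572.92)/120516.4273 = 25851669.046668/120516.4273 = 214.5074.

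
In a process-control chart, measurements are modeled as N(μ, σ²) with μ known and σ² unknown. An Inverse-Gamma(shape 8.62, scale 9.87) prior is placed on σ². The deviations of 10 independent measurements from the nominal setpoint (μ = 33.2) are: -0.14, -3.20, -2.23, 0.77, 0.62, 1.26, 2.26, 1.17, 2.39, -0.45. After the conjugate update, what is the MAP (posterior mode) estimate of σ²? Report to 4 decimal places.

1.7075

With known mean μ and an Inverse-Gamma(α, β) prior on σ², the Normal likelihood is conjugate: posterior is Inv-Gamma(α + n/2, β + Σ(xᵢ−μ)²/2).
Σ(xᵢ−μ)² = (-0.14)² + (-3.20)² + (-2.23)² + (0.77)² + (0.62)² + (1.26)² + (2.26)² + (1.17)² + (2.39)² + (-0.45)² = 30.1885.
Posterior: Inv-Gamma(8.62 + 10/2, 9.87 + 30.1885/2) = Inv-Gamma(13.62, 24.96425).
Mode = β/(α+1) = 24.96425/14.62 = 1.7075.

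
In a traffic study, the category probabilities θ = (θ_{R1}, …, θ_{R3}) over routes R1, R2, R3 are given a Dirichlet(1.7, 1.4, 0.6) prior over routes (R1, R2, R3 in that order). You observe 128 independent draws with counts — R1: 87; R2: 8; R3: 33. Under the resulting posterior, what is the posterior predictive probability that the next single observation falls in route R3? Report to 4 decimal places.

The Dirichlet prior is conjugate to the Multinomial likelihood: each posterior αⱼ = prior αⱼ + observed count nⱼ.
Posterior concentration: (88.7, 9.4, 33.6), total = 131.7.
P(next = R3 | data) = α_{R3}/Σα = 0.2551.

0.2551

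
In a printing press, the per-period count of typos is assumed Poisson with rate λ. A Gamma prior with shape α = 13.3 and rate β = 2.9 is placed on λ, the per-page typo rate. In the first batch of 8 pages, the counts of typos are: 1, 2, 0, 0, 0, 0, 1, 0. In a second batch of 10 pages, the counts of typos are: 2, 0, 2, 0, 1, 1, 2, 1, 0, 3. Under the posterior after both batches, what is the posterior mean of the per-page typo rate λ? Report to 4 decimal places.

With a Gamma(shape α, rate β) prior, the Poisson likelihood is conjugate: the posterior is Gamma(α + ΣXᵢ, β + n).
Batch 1: sum of counts S = 4 over n = 8 pages.
After batch 1: Gamma(α+S, β+n) = Gamma(13.3+4, 2.9+8) = Gamma(17.3, 10.9).
Batch 2: sum of counts S = 12 over n = 10 pages.
After batch 2: Gamma(α+S, β+n) = Gamma(17.3+12, 10.9+10) = Gamma(29.3, 20.9).
Posterior mean = α/β = 29.3/20.9 = 1.4019.

1.4019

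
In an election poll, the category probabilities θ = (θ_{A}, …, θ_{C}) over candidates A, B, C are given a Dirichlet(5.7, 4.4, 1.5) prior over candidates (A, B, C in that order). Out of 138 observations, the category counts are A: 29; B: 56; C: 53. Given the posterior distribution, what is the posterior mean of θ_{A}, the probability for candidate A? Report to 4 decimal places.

0.2320

The Dirichlet prior is conjugate to the Multinomial likelihood: each posterior αⱼ = prior αⱼ + observed count nⱼ.
Posterior concentration: (34.7, 60.4, 54.5), total = 149.6.
E[θ_{A}|data] = α_{A}/Σα = 34.7/149.6 = 0.2320.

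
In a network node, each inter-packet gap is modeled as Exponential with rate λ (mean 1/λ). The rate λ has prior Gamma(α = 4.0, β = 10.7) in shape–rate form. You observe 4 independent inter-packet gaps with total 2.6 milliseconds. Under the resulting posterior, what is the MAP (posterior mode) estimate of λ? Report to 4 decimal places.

0.5263

With a Gamma(shape α, rate β) prior on the exponential rate λ, the posterior after n observations with total T = Σxᵢ is Gamma(α+n, β+T).
Posterior: Gamma(4.0+4, 10.7+2.6) = Gamma(8.0, 13.3).
Mode = (α−1)/β = 0.5263.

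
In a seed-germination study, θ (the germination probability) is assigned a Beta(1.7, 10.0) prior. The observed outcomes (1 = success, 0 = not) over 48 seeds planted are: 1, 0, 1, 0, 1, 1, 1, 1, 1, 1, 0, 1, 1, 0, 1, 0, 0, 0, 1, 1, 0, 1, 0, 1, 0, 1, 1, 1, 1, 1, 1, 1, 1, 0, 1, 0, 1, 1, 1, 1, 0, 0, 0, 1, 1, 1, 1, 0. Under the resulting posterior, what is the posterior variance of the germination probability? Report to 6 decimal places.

0.004050

The Beta prior is conjugate to a Binomial/Bernoulli likelihood; the update adds successes to α and failures to β.
Posterior: Beta(α+k, β+n−k) = Beta(1.7+32, 10.0+16) = Beta(33.7, 26.0).
Var = αβ/((α+β)²(α+β+1)) = 33.7·26.0/(59.7²·60.7) = 0.004050.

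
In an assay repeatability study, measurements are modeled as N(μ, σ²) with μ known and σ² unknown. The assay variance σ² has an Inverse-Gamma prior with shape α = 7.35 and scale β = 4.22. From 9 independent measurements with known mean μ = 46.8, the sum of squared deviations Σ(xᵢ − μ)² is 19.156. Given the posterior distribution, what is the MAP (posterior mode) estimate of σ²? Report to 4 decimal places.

With known mean μ and an Inverse-Gamma(α, β) prior on σ², the Normal likelihood is conjugate: posterior is Inv-Gamma(α + n/2, β + Σ(xᵢ−μ)²/2).
Posterior: Inv-Gamma(7.35 + 9/2, 4.22 + 19.156/2) = Inv-Gamma(11.85, 13.7980).
Mode = β/(α+1) = 13.7980/12.85 = 1.0738.

1.0738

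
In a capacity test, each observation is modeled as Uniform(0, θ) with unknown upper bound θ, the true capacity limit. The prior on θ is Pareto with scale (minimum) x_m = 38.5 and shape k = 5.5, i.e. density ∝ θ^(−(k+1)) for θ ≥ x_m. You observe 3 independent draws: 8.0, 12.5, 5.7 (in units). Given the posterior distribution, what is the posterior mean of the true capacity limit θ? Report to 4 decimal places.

43.6333

A Pareto(scale x_m, shape k) prior on the upper bound θ of Uniform(0, θ) is conjugate: posterior is Pareto(max(x_m, max xᵢ), k + n).
Sample maximum = 12.5; prior scale x_m = 38.5 → posterior scale = max = 38.5.
Posterior shape = 5.5 + 3 = 8.5.
E[θ|data] = k·x_m/(k−1) = 8.5·38.5/7.5 = 43.6333.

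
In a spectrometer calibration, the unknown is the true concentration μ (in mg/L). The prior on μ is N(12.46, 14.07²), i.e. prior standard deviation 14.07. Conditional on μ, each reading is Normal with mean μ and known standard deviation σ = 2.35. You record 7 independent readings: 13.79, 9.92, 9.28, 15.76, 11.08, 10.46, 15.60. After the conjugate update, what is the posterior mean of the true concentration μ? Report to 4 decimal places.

12.2708

For Normal data with known variance σ², a Normal(μ₀, σ₀²) prior on μ is conjugate. Posterior precision = 1/σ₀² + n/σ²; posterior mean is the precision-weighted average of μ₀ and x̄.
Σxᵢ = 13.79 + 9.92 + 9.28 + 15.76 + 11.08 + 10.46 + 15.60 = 85.89, so n·x̄ = 85.89.
σ₀² = 14.07² = 197.9649, σ² = 2.35² = 5.5225; σ² + n·σ₀² = 5.5225 + 7·197.9649 = 1391.2768.
Posterior mean = (μ₀/σ₀² + n·x̄/σ²)/(1/σ₀² + n/σ²) = (σ²·μ₀ + σ₀²·n·x̄)/(σ² + n·σ₀²) = (5.5225·12.46 + 197.9649·85.89)/1391.2768 = 17072.015611/1391.2768 = 12.2708.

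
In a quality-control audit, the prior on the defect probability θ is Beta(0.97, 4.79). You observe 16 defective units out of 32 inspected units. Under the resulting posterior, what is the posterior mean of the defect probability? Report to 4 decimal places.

The Beta prior is conjugate to a Binomial/Bernoulli likelihood; the update adds successes to α and failures to β.
Posterior: Beta(α+k, β+n−k) = Beta(0.97+16, 4.79+16) = Beta(16.97, 20.79).
Posterior mean = α/(α+β) = 16.97/37.76 = 0.4494.

0.4494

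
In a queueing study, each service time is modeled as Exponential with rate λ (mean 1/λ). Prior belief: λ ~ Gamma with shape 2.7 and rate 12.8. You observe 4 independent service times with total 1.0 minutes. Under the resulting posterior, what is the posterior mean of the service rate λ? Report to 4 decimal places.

With a Gamma(shape α, rate β) prior on the exponential rate λ, the posterior after n observations with total T = Σxᵢ is Gamma(α+n, β+T).
Posterior: Gamma(2.7+4, 12.8+1.0) = Gamma(6.7, 13.8).
Posterior mean of λ = α/β = 6.7/13.8 = 0.4855.

0.4855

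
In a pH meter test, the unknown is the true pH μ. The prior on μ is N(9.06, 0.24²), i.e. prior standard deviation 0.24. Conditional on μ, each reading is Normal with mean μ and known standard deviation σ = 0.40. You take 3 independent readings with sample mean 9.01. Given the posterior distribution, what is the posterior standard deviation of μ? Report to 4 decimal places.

For Normal data with known variance σ², a Normal(μ₀, σ₀²) prior on μ is conjugate. Posterior precision = 1/σ₀² + n/σ²; posterior mean is the precision-weighted average of μ₀ and x̄.
σ₀² = 0.24² = 0.0576, σ² = 0.40² = 0.16; σ² + n·σ₀² = 0.16 + 3·0.0576 = 0.3328.
Posterior precision = 1/σ₀² + n/σ² = 1/0.0576 + 3/0.16 = (σ² + n·σ₀²)/(σ₀²σ²) = 0.3328/(0.0576·0.16); posterior variance σₙ² = σ₀²σ²/(σ² + n·σ₀²) = 0.0576·0.16/0.3328 = 0.027692.
Posterior SD = √σₙ² = √(0.0576·0.16/0.3328) = 0.1664.

0.1664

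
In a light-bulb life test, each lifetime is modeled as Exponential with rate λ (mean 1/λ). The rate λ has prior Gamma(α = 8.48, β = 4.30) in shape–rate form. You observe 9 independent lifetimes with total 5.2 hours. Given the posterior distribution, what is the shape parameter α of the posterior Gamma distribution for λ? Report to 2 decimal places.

With a Gamma(shape α, rate β) prior on the exponential rate λ, the posterior after n observations with total T = Σxᵢ is Gamma(α+n, β+T).
Posterior: Gamma(8.48+9, 4.30+5.2) = Gamma(17.48, 9.50).
Posterior α = 17.48.

17.48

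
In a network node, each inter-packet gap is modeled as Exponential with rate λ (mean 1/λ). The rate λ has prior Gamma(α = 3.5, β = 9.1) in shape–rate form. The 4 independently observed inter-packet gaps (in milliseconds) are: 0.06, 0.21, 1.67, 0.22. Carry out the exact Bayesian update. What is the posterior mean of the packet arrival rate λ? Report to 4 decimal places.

With a Gamma(shape α, rate β) prior on the exponential rate λ, the posterior after n observations with total T = Σxᵢ is Gamma(α+n, β+T).
Sum of observations T = 2.16 milliseconds; n = 4.
Posterior: Gamma(3.5+4, 9.1+2.16) = Gamma(7.5, 11.26).
Posterior mean of λ = α/β = 7.5/11.26 = 0.6661.

0.6661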